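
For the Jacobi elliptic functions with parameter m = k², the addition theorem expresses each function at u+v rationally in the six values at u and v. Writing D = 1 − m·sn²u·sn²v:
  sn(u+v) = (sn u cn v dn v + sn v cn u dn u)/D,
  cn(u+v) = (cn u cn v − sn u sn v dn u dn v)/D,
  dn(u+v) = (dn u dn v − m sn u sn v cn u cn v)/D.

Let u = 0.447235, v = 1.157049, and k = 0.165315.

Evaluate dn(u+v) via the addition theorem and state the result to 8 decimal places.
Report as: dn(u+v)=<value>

dn(u+v)=0.98624769

sn u = 0.4321212244207879, cn u = 0.9018155284785681, dn u = 0.9974451768035227
sn v = 0.9134405041634498, cn v = 0.4069722906459636, dn v = 0.9885329352394036
m = k² = 0.027329049225
D = 1 − m·sn²u·sn²v = 0.9957420922337464
dn(u+v) = (dn u·dn v − m·sn u·sn v·cn u·cn v)/D = 0.9820483405946456/0.9957420922337464 = 0.9862476923031529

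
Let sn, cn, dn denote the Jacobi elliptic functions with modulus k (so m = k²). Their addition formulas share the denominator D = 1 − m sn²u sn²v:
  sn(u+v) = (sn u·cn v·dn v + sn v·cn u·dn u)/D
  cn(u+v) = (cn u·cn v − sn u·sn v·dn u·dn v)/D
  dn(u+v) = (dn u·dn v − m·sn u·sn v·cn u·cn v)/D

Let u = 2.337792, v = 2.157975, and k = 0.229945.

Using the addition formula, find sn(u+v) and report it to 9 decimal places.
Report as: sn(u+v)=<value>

sn(u+v)=-0.962831741

sn u = 0.7459655504684873, cn u = -0.6659845324887408, dn u = 0.9851787144471003
sn v = 0.8514378066916492, cn v = -0.5244555856658539, dn v = 0.9806470708843656
m = k² = 0.052874703025
D = 1 − m·sn²u·sn²v = 0.9786699759368984
sn(u+v) = (sn u·cn v·dn v + sn v·cn u·dn u)/D = -0.9422945170049567/0.9786699759368984 = -0.9628317412137643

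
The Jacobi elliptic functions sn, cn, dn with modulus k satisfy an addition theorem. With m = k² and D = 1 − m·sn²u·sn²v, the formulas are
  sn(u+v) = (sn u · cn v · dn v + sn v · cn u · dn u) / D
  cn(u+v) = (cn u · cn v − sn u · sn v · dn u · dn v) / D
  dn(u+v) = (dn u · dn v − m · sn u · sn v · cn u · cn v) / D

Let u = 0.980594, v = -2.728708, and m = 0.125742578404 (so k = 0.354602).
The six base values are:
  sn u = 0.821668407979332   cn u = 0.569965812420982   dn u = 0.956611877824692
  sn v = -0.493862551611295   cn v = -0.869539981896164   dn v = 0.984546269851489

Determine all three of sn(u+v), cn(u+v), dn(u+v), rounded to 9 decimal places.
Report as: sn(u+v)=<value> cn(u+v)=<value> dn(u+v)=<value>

sn(u+v)=-0.993270177 cn(u+v)=-0.115820358 dn(u+v)=0.935918895

m = k² = 0.125742578404
D = 1 − m·sn²u·sn²v = 0.9792944041947986
sn(u+v) = (sn u·cn v·dn v + sn v·cn u·dn u)/D = -0.9727039262704688/0.9792944041947986 = -0.9932701770824999
cn(u+v) = (cn u·cn v − sn u·sn v·dn u·dn v)/D = -0.1134222284442513/0.9792944041947986 = -0.115820357962231
dn(u+v) = (dn u·dn v − m·sn u·sn v·cn u·cn v)/D = 0.9165401362368961/0.9792944041947986 = 0.9359188945744046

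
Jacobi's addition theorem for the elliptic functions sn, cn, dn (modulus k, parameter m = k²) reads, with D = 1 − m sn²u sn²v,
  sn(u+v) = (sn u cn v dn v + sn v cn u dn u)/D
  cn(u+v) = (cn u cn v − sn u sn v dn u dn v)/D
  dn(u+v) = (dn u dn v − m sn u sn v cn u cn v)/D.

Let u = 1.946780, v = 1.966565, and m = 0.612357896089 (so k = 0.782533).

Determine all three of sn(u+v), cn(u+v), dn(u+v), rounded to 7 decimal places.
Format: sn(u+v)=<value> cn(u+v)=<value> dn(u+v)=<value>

sn(u+v)=0.0129506 cn(u+v)=-0.9999161 dn(u+v)=0.9999486

sn u = 0.9999480700639412, cn u = 0.01019103406918293, dn u = 0.6226601815375873
sn v = 0.9999977371026034, cn v = -0.002127390343238649, dn v = 0.6226113356774369
m = k² = 0.612357896089
D = 1 − m·sn²u·sn²v = 0.3877084727876331
sn(u+v) = (sn u·cn v·dn v + sn v·cn u·dn u)/D = 0.005021068204270501/0.3877084727876331 = 0.01295062800193378
cn(u+v) = (cn u·cn v − sn u·sn v·dn u·dn v)/D = -0.3876759584310161/0.3877084727876331 = -0.9999161371006848
dn(u+v) = (dn u·dn v − m·sn u·sn v·cn u·cn v)/D = 0.3876885626882709/0.3877084727876331 = 0.9999486467261883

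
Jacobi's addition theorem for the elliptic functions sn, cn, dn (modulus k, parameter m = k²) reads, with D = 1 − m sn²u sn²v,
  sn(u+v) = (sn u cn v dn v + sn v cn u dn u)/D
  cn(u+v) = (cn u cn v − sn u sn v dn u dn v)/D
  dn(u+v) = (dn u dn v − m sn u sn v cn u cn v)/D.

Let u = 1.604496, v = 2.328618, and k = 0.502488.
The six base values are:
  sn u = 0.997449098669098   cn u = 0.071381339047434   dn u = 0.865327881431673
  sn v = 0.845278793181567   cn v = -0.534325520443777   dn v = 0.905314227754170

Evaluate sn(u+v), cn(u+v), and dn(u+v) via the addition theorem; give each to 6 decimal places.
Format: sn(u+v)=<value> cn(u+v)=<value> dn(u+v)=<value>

m = k² = 0.252494190144
D = 1 − m·sn²u·sn²v = 0.8205130736250154
sn(u+v) = (sn u·cn v·dn v + sn v·cn u·dn u)/D = -0.4302871393282911/0.8205130736250154 = -0.5244122892853961
cn(u+v) = (cn u·cn v − sn u·sn v·dn u·dn v)/D = -0.6986377328188378/0.8205130736250154 = -0.8514644742127824
dn(u+v) = (dn u·dn v − m·sn u·sn v·cn u·cn v)/D = 0.791513206803019/0.8205130736250154 = 0.9646564232134958

sn(u+v)=-0.524412 cn(u+v)=-0.851464 dn(u+v)=0.964656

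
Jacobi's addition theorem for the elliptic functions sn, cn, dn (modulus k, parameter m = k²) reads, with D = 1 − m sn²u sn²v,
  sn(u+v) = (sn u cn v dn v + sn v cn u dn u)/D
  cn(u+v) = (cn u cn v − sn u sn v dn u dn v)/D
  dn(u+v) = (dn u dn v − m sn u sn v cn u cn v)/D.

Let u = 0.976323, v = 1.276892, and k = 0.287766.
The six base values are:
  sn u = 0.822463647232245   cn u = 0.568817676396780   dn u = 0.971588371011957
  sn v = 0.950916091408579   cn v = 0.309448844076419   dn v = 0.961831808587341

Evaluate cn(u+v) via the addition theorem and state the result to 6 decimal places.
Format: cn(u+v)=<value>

m = k² = 0.082809270756
D = 1 − m·sn²u·sn²v = 0.9493479792738424
cn(u+v) = (cn u·cn v − sn u·sn v·dn u·dn v)/D = -0.5548503904579158/0.9493479792738424 = -0.5844541754671681

cn(u+v)=-0.584454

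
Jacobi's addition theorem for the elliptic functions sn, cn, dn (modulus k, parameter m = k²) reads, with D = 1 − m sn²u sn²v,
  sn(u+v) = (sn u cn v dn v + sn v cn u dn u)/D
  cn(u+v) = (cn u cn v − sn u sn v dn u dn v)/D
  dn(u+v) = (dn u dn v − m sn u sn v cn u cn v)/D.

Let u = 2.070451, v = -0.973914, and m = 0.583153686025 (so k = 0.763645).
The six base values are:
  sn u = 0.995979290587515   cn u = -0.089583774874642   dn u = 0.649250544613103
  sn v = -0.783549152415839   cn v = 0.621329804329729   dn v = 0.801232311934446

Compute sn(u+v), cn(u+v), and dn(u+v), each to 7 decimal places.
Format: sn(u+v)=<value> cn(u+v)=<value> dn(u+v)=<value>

sn(u+v)=0.8395811 cn(u+v)=0.5432343 dn(u+v)=0.7674223

m = k² = 0.583153686025
D = 1 − m·sn²u·sn²v = 0.644846473096684
sn(u+v) = (sn u·cn v·dn v + sn v·cn u·dn u)/D = 0.5414009201053479/0.644846473096684 = 0.8395811137888844
cn(u+v) = (cn u·cn v − sn u·sn v·dn u·dn v)/D = 0.3503027513085148/0.644846473096684 = 0.543234344798832
dn(u+v) = (dn u·dn v − m·sn u·sn v·cn u·cn v)/D = 0.4948695855224154/0.644846473096684 = 0.7674223341037301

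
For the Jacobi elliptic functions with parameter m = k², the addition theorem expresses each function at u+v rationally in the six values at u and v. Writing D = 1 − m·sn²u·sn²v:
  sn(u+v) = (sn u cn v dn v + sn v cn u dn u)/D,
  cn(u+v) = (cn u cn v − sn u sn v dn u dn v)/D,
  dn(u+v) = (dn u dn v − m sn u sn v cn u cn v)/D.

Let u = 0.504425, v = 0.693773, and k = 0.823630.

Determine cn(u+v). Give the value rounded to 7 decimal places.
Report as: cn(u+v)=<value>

sn u = 0.4712689261136711, cn u = 0.8819895686909609, dn u = 0.9215956955485258
sn v = 0.612991169222895, cn v = 0.7900897584798502, dn v = 0.8631907606210495
m = k² = 0.6783663769
D = 1 − m·sn²u·sn²v = 0.9433877573020717
cn(u+v) = (cn u·cn v − sn u·sn v·dn u·dn v)/D = 0.4670402263396497/0.9433877573020717 = 0.4950670842658646

cn(u+v)=0.4950671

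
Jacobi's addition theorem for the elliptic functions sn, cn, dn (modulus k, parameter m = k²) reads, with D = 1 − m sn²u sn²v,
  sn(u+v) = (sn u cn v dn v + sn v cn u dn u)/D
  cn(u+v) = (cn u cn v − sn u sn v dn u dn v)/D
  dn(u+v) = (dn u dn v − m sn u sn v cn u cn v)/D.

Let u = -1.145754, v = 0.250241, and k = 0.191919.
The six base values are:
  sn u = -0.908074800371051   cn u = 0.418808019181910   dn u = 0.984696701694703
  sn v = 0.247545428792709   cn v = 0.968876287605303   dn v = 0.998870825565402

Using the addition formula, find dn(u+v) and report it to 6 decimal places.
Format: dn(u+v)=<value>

m = k² = 0.036832902561
D = 1 − m·sn²u·sn²v = 0.9981388172704468
dn(u+v) = (dn u·dn v − m·sn u·sn v·cn u·cn v)/D = 0.9869444709596915/0.9981388172704468 = 0.9887847801156879

dn(u+v)=0.988785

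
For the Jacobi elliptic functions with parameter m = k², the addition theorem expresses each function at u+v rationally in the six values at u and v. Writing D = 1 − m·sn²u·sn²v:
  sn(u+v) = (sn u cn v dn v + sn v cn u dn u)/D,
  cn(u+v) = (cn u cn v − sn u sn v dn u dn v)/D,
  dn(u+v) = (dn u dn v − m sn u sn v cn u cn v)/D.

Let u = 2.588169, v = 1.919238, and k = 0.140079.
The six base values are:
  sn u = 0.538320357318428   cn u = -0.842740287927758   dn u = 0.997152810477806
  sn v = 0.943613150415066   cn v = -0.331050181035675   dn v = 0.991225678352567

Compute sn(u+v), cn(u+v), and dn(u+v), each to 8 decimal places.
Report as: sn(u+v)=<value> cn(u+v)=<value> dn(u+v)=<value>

sn(u+v)=-0.97453822 cn(u+v)=-0.22422145 dn(u+v)=0.99063837

m = k² = 0.019622126241
D = 1 − m·sn²u·sn²v = 0.994936910062734
sn(u+v) = (sn u·cn v·dn v + sn v·cn u·dn u)/D = -0.9696040443484759/0.994936910062734 = -0.9745382189985688
cn(u+v) = (cn u·cn v − sn u·sn v·dn u·dn v)/D = -0.2230861990089469/0.994936910062734 = -0.224221452388253
dn(u+v) = (dn u·dn v − m·sn u·sn v·cn u·cn v)/D = 0.9856226794076438/0.994936910062734 = 0.9906383705731624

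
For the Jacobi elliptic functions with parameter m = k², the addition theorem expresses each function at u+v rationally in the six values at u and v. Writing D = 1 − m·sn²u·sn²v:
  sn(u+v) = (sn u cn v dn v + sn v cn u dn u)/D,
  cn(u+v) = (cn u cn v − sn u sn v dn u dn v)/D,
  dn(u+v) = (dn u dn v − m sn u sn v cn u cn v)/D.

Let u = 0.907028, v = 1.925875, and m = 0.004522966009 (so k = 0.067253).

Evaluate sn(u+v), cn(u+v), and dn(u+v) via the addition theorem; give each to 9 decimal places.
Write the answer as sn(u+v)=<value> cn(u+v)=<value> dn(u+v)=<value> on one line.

sn u = 0.7873823278738507, cn u = 0.6164649785283474, dn u = 0.9985969620201736
sn v = 0.9385020218137197, cn v = -0.3452737393019638, dn v = 0.9980061295691007
m = k² = 0.004522966009
D = 1 − m·sn²u·sn²v = 0.9975301812947183
sn(u+v) = (sn u·cn v·dn v + sn v·cn u·dn u)/D = 0.3064215138880417/0.9975301812947183 = 0.3071801932752851
cn(u+v) = (cn u·cn v − sn u·sn v·dn u·dn v)/D = -0.9493009630356614/0.9975301812947183 = -0.9516513693886845
dn(u+v) = (dn u·dn v − m·sn u·sn v·cn u·cn v)/D = 0.9973172928267778/0.9975301812947183 = 0.9997865844343034

sn(u+v)=0.307180193 cn(u+v)=-0.951651369 dn(u+v)=0.999786584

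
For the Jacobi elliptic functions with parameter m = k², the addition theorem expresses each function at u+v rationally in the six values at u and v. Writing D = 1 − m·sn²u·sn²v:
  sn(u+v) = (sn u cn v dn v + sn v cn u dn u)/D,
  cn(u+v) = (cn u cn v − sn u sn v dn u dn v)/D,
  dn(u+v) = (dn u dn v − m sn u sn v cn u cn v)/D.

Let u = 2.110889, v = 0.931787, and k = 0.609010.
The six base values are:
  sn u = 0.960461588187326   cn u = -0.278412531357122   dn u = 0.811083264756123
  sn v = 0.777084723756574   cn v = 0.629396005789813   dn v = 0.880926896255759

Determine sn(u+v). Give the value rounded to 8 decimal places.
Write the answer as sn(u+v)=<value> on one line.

m = k² = 0.3708931801
D = 1 − m·sn²u·sn²v = 0.7933927333047
sn(u+v) = (sn u·cn v·dn v + sn v·cn u·dn u)/D = 0.3570517578022976/0.7933927333047 = 0.4500315453042762

sn(u+v)=0.45003155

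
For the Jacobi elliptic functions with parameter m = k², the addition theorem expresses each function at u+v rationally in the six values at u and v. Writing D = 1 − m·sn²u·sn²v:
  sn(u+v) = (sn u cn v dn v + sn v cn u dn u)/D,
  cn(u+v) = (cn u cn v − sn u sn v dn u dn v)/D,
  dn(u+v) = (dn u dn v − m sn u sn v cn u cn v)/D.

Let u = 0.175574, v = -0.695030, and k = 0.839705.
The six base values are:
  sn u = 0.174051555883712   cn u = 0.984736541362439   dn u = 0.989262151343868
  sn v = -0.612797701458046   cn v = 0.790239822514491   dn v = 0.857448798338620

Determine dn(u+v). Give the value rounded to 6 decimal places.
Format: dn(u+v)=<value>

m = k² = 0.705104487025
D = 1 − m·sn²u·sn²v = 0.9919787222748734
dn(u+v) = (dn u·dn v − m·sn u·sn v·cn u·cn v)/D = 0.906764764231267/0.9919787222748734 = 0.9140969900562102

dn(u+v)=0.914097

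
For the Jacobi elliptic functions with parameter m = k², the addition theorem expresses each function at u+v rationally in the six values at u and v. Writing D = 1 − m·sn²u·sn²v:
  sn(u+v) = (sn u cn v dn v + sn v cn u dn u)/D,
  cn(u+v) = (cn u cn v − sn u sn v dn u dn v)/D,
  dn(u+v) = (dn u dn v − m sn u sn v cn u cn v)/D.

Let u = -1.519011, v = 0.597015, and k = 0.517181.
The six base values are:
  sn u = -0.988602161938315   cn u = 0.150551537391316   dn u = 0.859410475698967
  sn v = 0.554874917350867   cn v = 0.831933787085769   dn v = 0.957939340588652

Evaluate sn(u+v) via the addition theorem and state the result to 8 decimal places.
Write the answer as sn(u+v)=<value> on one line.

m = k² = 0.267476186761
D = 1 − m·sn²u·sn²v = 0.9195143563413994
sn(u+v) = (sn u·cn v·dn v + sn v·cn u·dn u)/D = -0.7160658798212488/0.9195143563413994 = -0.7787435561858549

sn(u+v)=-0.77874356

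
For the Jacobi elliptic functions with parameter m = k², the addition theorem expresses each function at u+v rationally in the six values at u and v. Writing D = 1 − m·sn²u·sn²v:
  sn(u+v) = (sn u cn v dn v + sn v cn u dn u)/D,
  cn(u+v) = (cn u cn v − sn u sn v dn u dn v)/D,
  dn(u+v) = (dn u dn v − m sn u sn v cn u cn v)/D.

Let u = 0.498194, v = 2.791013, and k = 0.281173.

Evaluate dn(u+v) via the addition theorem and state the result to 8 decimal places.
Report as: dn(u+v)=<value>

sn u = 0.476478501676244, cn u = 0.8791861221836714, dn u = 0.990984997268651
sn v = 0.4028983388291491, cn v = -0.9152447369795208, dn v = 0.9935626325715859
m = k² = 0.079058255929
D = 1 − m·sn²u·sn²v = 0.9970864343809629
dn(u+v) = (dn u·dn v − m·sn u·sn v·cn u·cn v)/D = 0.9968181487821825/0.9970864343809629 = 0.9997309304494279

dn(u+v)=0.99973093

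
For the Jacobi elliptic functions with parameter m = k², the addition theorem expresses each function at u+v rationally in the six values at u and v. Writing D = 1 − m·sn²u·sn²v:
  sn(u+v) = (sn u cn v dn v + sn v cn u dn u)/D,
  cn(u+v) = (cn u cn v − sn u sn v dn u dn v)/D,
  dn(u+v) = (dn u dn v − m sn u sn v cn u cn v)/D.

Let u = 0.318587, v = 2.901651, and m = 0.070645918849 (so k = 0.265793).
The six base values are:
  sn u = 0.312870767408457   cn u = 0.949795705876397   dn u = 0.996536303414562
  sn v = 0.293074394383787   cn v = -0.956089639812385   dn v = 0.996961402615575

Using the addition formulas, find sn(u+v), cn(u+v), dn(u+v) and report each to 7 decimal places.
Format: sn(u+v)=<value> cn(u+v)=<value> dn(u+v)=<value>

m = k² = 0.070645918849
D = 1 − m·sn²u·sn²v = 0.9994060186550701
sn(u+v) = (sn u·cn v·dn v + sn v·cn u·dn u)/D = -0.02082691215824261/0.9994060186550701 = -0.0208392903079271
cn(u+v) = (cn u·cn v − sn u·sn v·dn u·dn v)/D = -0.9991889860551562/0.9994060186550701 = -0.9997828384101529
dn(u+v) = (dn u·dn v − m·sn u·sn v·cn u·cn v)/D = 0.9993906877348521/0.9994060186550701 = 0.9999846599680892

sn(u+v)=-0.0208393 cn(u+v)=-0.9997828 dn(u+v)=0.9999847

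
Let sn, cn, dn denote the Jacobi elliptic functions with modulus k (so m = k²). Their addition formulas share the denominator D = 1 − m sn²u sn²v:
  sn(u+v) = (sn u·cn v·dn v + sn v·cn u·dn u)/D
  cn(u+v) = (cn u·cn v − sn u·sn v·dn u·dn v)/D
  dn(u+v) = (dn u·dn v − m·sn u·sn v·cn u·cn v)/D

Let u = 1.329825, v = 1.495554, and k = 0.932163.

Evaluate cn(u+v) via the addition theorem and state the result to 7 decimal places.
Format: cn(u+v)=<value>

sn u = 0.886495270601437, cn u = 0.4627376526729643, dn u = 0.563145012900859
sn v = 0.9239837371779518, cn v = 0.3824317631037801, dn v = 0.5080909002191877
m = k² = 0.868927858569
D = 1 − m·sn²u·sn²v = 0.4170044738245274
cn(u+v) = (cn u·cn v − sn u·sn v·dn u·dn v)/D = -0.05740463392307449/0.4170044738245274 = -0.1376595157279535

cn(u+v)=-0.1376595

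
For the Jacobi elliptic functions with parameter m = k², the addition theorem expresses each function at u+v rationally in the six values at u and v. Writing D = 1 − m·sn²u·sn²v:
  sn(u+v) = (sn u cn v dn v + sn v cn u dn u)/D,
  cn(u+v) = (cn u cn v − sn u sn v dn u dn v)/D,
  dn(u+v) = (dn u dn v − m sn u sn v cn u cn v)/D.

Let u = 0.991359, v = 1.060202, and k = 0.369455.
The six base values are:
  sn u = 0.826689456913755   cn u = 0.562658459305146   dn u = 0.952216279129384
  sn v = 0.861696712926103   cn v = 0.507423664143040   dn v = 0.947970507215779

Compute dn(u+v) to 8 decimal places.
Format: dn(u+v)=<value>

dn(u+v)=0.94002306

m = k² = 0.136496997025
D = 1 − m·sn²u·sn²v = 0.9307345328999045
dn(u+v) = (dn u·dn v − m·sn u·sn v·cn u·cn v)/D = 0.8749119238120551/0.9307345328999045 = 0.9400230601588167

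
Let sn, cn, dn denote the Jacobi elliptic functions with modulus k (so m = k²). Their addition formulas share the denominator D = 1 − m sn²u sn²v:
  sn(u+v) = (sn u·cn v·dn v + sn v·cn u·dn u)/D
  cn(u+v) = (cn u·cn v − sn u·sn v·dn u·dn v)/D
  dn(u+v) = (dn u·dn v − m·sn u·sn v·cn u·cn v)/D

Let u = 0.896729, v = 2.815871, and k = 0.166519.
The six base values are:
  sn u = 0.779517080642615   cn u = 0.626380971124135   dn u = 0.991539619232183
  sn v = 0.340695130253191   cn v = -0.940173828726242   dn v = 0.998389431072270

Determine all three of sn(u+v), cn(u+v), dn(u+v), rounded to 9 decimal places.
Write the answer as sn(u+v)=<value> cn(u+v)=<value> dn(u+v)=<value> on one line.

m = k² = 0.027728577361
D = 1 − m·sn²u·sn²v = 0.9980442618301057
sn(u+v) = (sn u·cn v·dn v + sn v·cn u·dn u)/D = -0.5201017425600732/0.9980442618301057 = -0.5211209186317717
cn(u+v) = (cn u·cn v − sn u·sn v·dn u·dn v)/D = -0.8518136685672378/0.9980442618301057 = -0.8534828575691362
dn(u+v) = (dn u·dn v − m·sn u·sn v·cn u·cn v)/D = 0.9942794410743122/0.9980442618301057 = 0.9962278018122263

sn(u+v)=-0.521120919 cn(u+v)=-0.853482858 dn(u+v)=0.996227802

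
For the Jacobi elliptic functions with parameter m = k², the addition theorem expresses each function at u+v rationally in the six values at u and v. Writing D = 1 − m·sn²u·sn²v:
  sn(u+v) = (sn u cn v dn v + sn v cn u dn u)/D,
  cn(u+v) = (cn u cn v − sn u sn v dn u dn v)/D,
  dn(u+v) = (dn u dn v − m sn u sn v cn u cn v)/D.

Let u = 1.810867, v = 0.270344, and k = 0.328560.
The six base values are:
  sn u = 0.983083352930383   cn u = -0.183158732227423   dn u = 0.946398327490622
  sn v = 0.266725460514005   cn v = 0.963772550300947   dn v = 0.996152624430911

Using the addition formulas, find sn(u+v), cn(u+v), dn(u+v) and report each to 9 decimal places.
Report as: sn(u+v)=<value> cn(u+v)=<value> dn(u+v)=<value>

sn(u+v)=0.904300994 cn(u+v)=-0.426895435 dn(u+v)=0.954841038

m = k² = 0.1079516736
D = 1 − m·sn²u·sn²v = 0.9925776913350498
sn(u+v) = (sn u·cn v·dn v + sn v·cn u·dn u)/D = 0.8975889926067704/0.9925776913350498 = 0.904300993708093
cn(u+v) = (cn u·cn v − sn u·sn v·dn u·dn v)/D = -0.4237268857261485/0.9925776913350498 = -0.4268954354154604
dn(u+v) = (dn u·dn v − m·sn u·sn v·cn u·cn v)/D = 0.9477539133716666/0.9925776913350498 = 0.9548410382837702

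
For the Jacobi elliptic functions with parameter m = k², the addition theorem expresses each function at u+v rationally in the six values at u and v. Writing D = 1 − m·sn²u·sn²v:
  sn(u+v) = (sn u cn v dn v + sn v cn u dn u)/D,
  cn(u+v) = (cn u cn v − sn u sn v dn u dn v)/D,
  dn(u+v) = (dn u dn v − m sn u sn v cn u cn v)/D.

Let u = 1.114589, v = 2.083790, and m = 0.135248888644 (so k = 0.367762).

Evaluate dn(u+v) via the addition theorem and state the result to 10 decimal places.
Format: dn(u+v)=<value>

dn(u+v)=0.9997698977

sn u = 0.8867650165454136, cn u = 0.462220516021533, dn u = 0.9453289055147954
sn v = 0.9108679489580367, cn v = -0.4126979277401081, dn v = 0.9422243072676144
m = k² = 0.135248888644
D = 1 − m·sn²u·sn²v = 0.9117607821977616
dn(u+v) = (dn u·dn v − m·sn u·sn v·cn u·cn v)/D = 0.9115509839324116/0.9117607821977616 = 0.9997698976864915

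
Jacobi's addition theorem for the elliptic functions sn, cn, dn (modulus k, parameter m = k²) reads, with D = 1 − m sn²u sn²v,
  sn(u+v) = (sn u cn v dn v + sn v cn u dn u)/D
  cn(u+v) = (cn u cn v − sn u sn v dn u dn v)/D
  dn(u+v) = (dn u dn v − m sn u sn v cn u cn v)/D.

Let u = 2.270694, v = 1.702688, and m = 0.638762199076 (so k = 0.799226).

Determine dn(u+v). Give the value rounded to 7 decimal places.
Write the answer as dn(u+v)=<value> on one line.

dn(u+v)=0.9999353

sn u = 0.985959281785846, cn u = -0.1669859115624393, dn u = 0.6156697445066804
sn v = 0.9844564818837866, cn v = 0.1756286858033097, dn v = 0.6172039363071103
m = k² = 0.638762199076
D = 1 − m·sn²u·sn²v = 0.3982027309544942
dn(u+v) = (dn u·dn v − m·sn u·sn v·cn u·cn v)/D = 0.398176976277871/0.3982027309544942 = 0.9999353227021785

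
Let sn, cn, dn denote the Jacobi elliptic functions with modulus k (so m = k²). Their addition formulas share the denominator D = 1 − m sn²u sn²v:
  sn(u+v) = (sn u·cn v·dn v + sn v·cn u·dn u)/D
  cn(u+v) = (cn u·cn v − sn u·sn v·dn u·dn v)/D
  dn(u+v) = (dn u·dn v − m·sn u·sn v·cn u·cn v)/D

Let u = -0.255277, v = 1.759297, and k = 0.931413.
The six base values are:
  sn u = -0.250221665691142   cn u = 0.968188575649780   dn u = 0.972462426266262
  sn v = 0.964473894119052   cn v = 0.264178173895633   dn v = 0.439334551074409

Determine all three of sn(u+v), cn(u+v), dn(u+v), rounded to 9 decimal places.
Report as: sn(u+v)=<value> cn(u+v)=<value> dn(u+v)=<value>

m = k² = 0.867530176569
D = 1 − m·sn²u·sn²v = 0.9494739478729658
sn(u+v) = (sn u·cn v·dn v + sn v·cn u·dn u)/D = 0.8790368461099835/0.9494739478729658 = 0.9258146030011912
cn(u+v) = (cn u·cn v − sn u·sn v·dn u·dn v)/D = 0.3588802040660484/0.9494739478729658 = 0.3779779370145125
dn(u+v) = (dn u·dn v − m·sn u·sn v·cn u·cn v)/D = 0.4807860217288076/0.9494739478729658 = 0.5063709465708626

sn(u+v)=0.925814603 cn(u+v)=0.377977937 dn(u+v)=0.506370947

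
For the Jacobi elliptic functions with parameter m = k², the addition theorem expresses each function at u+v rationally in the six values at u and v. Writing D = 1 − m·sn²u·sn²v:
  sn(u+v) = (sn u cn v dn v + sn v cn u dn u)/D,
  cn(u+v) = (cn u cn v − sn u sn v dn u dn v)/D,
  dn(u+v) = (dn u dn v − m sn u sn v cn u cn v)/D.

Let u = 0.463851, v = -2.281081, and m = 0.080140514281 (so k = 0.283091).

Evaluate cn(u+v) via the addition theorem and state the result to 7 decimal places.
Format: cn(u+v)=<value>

cn(u+v)=-0.2034216

sn u = 0.4462540456864456, cn u = 0.8949063228676394, dn u = 0.9919882074637402
sn v = -0.7941029449106722, cn v = -0.6077832778912216, dn v = 0.9744041424363942
m = k² = 0.080140514281
D = 1 − m·sn²u·sn²v = 0.9899360129082588
cn(u+v) = (cn u·cn v − sn u·sn v·dn u·dn v)/D = -0.2013743744069462/0.9899360129082588 = -0.2034216068322876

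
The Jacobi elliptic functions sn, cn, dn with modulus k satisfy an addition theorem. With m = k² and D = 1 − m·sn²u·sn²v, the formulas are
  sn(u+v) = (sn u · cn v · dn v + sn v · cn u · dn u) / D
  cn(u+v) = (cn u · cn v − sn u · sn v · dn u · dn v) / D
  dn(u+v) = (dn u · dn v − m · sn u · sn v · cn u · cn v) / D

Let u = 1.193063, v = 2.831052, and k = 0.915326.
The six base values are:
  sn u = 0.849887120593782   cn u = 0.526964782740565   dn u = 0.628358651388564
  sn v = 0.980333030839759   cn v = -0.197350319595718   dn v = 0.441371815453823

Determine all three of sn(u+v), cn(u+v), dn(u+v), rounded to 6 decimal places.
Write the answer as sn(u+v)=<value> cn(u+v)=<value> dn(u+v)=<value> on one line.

m = k² = 0.837821686276
D = 1 − m·sn²u·sn²v = 0.4184040617666873
sn(u+v) = (sn u·cn v·dn v + sn v·cn u·dn u)/D = 0.2505813905703192/0.4184040617666873 = 0.5988980831406215
cn(u+v) = (cn u·cn v − sn u·sn v·dn u·dn v)/D = -0.3350685386644156/0.4184040617666873 = -0.8008252531048764
dn(u+v) = (dn u·dn v − m·sn u·sn v·cn u·cn v)/D = 0.3499346646165733/0.4184040617666873 = 0.8363558019465542

sn(u+v)=0.598898 cn(u+v)=-0.800825 dn(u+v)=0.836356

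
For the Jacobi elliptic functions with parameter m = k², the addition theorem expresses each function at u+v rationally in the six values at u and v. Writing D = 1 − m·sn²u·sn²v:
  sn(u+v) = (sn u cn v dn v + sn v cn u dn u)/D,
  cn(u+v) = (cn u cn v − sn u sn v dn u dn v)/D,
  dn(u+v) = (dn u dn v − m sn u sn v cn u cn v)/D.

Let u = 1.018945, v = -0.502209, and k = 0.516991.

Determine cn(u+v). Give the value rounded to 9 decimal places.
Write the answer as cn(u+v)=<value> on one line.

sn u = 0.8309550419366745, cn u = 0.5563395710175752, dn u = 0.9030210616894583
sn v = -0.4766664920060719, cn v = 0.8790842140538217, dn v = 0.9691600116776845
m = k² = 0.267279694081
D = 1 − m·sn²u·sn²v = 0.9580675471419975
cn(u+v) = (cn u·cn v − sn u·sn v·dn u·dn v)/D = 0.8357147949494614/0.9580675471419975 = 0.8722921441629815

cn(u+v)=0.872292144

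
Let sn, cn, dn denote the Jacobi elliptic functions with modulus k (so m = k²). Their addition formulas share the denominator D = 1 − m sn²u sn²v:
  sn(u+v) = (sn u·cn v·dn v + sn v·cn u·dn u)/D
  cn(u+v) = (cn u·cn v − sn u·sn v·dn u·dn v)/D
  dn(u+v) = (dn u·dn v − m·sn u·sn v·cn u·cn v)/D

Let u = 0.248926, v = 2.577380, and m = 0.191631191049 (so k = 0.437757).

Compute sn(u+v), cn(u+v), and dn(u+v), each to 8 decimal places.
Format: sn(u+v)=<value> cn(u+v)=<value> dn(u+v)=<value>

sn u = 0.245891871922592, cn u = 0.9692972646832362, dn u = 0.9941898406202005
sn v = 0.6610345489192461, cn v = -0.7503554658527709, dn v = 0.9572165667428263
m = k² = 0.191631191049
D = 1 − m·sn²u·sn²v = 0.994937059050792
sn(u+v) = (sn u·cn v·dn v + sn v·cn u·dn u)/D = 0.4604036878312013/0.994937059050792 = 0.4627465462694133
cn(u+v) = (cn u·cn v − sn u·sn v·dn u·dn v)/D = -0.8820023785138387/0.994937059050792 = -0.8864906282165253
dn(u+v) = (dn u·dn v − m·sn u·sn v·cn u·cn v)/D = 0.9743096991060894/0.994937059050792 = 0.9792676735105416

sn(u+v)=0.46274655 cn(u+v)=-0.88649063 dn(u+v)=0.97926767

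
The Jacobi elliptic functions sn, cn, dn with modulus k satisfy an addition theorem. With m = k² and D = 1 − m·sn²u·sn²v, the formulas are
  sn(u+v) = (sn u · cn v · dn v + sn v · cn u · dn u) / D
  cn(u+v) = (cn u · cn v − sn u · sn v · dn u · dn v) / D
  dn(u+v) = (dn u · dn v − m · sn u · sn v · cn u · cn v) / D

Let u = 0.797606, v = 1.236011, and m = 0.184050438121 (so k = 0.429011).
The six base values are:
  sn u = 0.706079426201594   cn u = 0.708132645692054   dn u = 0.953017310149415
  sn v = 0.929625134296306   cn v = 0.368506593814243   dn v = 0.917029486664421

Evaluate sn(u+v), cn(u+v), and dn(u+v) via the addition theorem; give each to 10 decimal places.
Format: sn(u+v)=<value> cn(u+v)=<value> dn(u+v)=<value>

m = k² = 0.184050438121
D = 1 − m·sn²u·sn²v = 0.9207024655250917
sn(u+v) = (sn u·cn v·dn v + sn v·cn u·dn u)/D = 0.8659757173855807/0.9207024655250917 = 0.9405597897380459
cn(u+v) = (cn u·cn v − sn u·sn v·dn u·dn v)/D = -0.3126964773106847/0.9207024655250917 = -0.339628152437225
dn(u+v) = (dn u·dn v − m·sn u·sn v·cn u·cn v)/D = 0.8424197529991271/0.9207024655250917 = 0.9149750158632206

sn(u+v)=0.9405597897 cn(u+v)=-0.3396281524 dn(u+v)=0.9149750159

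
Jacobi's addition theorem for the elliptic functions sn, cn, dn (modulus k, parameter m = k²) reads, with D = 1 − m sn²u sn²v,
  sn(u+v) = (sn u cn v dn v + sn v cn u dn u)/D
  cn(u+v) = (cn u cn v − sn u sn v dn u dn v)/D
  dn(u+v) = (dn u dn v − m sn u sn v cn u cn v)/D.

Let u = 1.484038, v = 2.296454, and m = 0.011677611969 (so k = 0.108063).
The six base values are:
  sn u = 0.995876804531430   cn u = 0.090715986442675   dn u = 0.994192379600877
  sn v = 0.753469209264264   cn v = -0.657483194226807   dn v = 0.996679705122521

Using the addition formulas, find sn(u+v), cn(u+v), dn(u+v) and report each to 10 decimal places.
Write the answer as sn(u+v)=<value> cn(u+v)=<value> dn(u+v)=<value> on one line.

m = k² = 0.011677611969
D = 1 − m·sn²u·sn²v = 0.9934249918835972
sn(u+v) = (sn u·cn v·dn v + sn v·cn u·dn u)/D = -0.5846434836802023/0.9934249918835972 = -0.5885129611765463
cn(u+v) = (cn u·cn v − sn u·sn v·dn u·dn v)/D = -0.8031719688144016/0.9934249918835972 = -0.8084877825466584
dn(u+v) = (dn u·dn v − m·sn u·sn v·cn u·cn v)/D = 0.9914139969114209/0.9934249918835972 = 0.9979756952073821

sn(u+v)=-0.5885129612 cn(u+v)=-0.8084877825 dn(u+v)=0.9979756952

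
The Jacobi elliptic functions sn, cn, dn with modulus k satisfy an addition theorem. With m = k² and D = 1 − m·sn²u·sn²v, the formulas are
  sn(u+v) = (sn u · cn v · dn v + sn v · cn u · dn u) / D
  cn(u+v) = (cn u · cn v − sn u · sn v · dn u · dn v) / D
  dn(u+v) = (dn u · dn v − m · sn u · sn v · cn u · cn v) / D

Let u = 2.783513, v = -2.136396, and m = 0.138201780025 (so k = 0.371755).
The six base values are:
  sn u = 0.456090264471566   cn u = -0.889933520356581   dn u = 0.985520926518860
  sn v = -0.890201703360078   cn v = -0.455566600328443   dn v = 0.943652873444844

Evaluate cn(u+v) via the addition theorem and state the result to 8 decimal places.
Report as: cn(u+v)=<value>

cn(u+v)=0.80126570

m = k² = 0.138201780025
D = 1 − m·sn²u·sn²v = 0.9772179876603476
cn(u+v) = (cn u·cn v − sn u·sn v·dn u·dn v)/D = 0.7830112550405587/0.9772179876603476 = 0.8012657001077537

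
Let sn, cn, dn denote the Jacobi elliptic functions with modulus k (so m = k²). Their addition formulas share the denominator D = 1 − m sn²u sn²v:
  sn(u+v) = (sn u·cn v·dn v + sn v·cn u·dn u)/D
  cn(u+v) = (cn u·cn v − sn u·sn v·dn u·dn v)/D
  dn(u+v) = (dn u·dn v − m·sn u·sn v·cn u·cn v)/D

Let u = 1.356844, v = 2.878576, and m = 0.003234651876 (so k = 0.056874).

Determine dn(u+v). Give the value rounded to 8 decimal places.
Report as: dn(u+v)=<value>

sn u = 0.9770015978018627, cn u = 0.2132319814019634, dn u = 0.9984550169539552
sn v = 0.2624417866064652, cn v = -0.9649478269019557, dn v = 0.9998885993528182
m = k² = 0.003234651876
D = 1 − m·sn²u·sn²v = 0.999787340853526
dn(u+v) = (dn u·dn v − m·sn u·sn v·cn u·cn v)/D = 0.9985144406543823/0.999787340853526 = 0.9987268290494087

dn(u+v)=0.99872683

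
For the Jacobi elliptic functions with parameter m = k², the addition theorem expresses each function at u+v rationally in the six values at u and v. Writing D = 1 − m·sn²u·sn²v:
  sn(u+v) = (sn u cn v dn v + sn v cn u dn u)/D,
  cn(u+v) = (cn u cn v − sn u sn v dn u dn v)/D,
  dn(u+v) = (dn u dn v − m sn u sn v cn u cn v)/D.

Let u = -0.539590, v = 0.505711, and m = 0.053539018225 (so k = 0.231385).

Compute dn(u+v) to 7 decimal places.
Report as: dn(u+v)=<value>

dn(u+v)=0.9999693

sn u = -0.5126499379903272, cn u = 0.8585977178391017, dn u = 0.9929397830783048
sn v = 0.4834705934028679, cn v = 0.8753606030172244, dn v = 0.9937230930423131
m = k² = 0.053539018225
D = 1 − m·sn²u·sn²v = 0.9967110872775888
dn(u+v) = (dn u·dn v − m·sn u·sn v·cn u·cn v)/D = 0.9966804745183568/0.9967110872775888 = 0.9999692862258454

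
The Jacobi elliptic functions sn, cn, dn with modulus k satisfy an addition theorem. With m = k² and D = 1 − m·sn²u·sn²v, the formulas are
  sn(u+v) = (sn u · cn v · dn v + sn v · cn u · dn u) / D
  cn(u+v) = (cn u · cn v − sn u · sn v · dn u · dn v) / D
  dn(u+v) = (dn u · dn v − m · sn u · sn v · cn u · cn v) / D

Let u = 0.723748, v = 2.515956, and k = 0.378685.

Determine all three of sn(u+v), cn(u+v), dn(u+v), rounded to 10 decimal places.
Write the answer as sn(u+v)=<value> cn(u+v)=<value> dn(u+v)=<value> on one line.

sn(u+v)=0.0246159205 cn(u+v)=-0.9996969823 dn(u+v)=0.9999565522

sn u = 0.6560767196578132, cn u = 0.7546942015962778, dn u = 0.9686456421593658
sn v = 0.6738696317429019, cn v = -0.7388502686029733, dn v = 0.9668924252792241
m = k² = 0.143402329225
D = 1 − m·sn²u·sn²v = 0.9719703786724509
sn(u+v) = (sn u·cn v·dn v + sn v·cn u·dn u)/D = 0.02392594560895642/0.9719703786724509 = 0.02461592054033093
cn(u+v) = (cn u·cn v − sn u·sn v·dn u·dn v)/D = -0.9716758544614479/0.9719703786724509 = -0.9996969823181183
dn(u+v) = (dn u·dn v − m·sn u·sn v·cn u·cn v)/D = 0.9719281486962253/0.9719703786724509 = 0.9999565521983466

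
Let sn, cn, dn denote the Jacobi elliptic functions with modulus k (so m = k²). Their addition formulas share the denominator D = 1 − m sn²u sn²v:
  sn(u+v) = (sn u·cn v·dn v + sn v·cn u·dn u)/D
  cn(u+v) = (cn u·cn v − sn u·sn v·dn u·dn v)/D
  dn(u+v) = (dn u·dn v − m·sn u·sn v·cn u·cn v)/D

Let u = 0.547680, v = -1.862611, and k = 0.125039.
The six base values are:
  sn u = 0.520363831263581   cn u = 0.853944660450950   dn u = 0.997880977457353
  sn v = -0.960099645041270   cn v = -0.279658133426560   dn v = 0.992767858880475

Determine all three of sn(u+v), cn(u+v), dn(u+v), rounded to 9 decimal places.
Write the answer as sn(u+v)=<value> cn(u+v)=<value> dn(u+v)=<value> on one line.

sn(u+v)=-0.966377410 cn(u+v)=0.257127794 dn(u+v)=0.992672622

m = k² = 0.015634751521
D = 1 − m·sn²u·sn²v = 0.9960975458705095
sn(u+v) = (sn u·cn v·dn v + sn v·cn u·dn u)/D = -0.9626061660175877/0.9960975458705095 = -0.9663774095300546
cn(u+v) = (cn u·cn v − sn u·sn v·dn u·dn v)/D = 0.2561243643899817/0.9960975458705095 = 0.2571277938107452
dn(u+v) = (dn u·dn v − m·sn u·sn v·cn u·cn v)/D = 0.9887987631055752/0.9960975458705095 = 0.9926726224804061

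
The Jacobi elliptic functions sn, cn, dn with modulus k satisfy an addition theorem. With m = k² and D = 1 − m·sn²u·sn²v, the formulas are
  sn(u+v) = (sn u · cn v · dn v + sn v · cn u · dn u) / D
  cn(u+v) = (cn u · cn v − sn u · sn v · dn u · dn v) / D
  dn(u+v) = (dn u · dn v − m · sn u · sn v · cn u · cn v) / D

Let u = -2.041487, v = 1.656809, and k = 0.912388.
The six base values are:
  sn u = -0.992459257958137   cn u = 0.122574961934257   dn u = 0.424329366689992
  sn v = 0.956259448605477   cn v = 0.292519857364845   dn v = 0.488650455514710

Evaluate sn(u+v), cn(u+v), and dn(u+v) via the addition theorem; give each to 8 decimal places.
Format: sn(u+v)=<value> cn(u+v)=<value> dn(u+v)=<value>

sn(u+v)=-0.36818131 cn(u+v)=0.92975401 dn(u+v)=0.94188902

m = k² = 0.832451862544
D = 1 − m·sn²u·sn²v = 0.2502163208984408
sn(u+v) = (sn u·cn v·dn v + sn v·cn u·dn u)/D = -0.0921249725826345/0.2502163208984408 = -0.3681813090842572
cn(u+v) = (cn u·cn v − sn u·sn v·dn u·dn v)/D = 0.2326396283323207/0.2502163208984408 = 0.9297540124360866
dn(u+v) = (dn u·dn v − m·sn u·sn v·cn u·cn v)/D = 0.2356760053224229/0.2502163208984408 = 0.9418890201733899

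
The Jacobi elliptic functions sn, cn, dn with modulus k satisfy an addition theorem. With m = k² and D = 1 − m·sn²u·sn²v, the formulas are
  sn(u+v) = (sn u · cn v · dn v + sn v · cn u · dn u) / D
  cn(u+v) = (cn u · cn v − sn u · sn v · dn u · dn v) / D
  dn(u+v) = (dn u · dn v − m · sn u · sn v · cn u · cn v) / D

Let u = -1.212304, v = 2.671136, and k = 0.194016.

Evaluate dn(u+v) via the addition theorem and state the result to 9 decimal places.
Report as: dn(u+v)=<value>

dn(u+v)=0.981294954

sn u = -0.9334763845346581, cn u = 0.3586388706151399, dn u = 0.9834629641289676
sn v = 0.4793510226187599, cn v = -0.877623266051185, dn v = 0.9956659435513778
m = k² = 0.037642208256
D = 1 − m·sn²u·sn²v = 0.9924631637355723
dn(u+v) = (dn u·dn v − m·sn u·sn v·cn u·cn v)/D = 0.973899094687233/0.9924631637355723 = 0.9812949540832676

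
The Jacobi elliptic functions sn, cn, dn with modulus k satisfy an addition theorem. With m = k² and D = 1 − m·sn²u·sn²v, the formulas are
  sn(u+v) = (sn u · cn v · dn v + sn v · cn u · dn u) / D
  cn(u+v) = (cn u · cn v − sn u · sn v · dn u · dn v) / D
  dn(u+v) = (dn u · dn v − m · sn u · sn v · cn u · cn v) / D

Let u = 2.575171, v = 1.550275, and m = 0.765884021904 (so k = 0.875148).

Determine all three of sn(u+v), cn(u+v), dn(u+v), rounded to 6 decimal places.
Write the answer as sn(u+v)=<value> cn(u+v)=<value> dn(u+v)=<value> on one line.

sn(u+v)=0.242208 cn(u+v)=-0.970224 dn(u+v)=0.977277

sn u = 0.9816351043728541, cn u = -0.1907682412323808, dn u = 0.5118480527535334
sn v = 0.9481652517565107, cn v = 0.317777682289856, dn v = 0.5580833094859771
m = k² = 0.765884021904
D = 1 − m·sn²u·sn²v = 0.3365147972238213
sn(u+v) = (sn u·cn v·dn v + sn v·cn u·dn u)/D = 0.08150648975157883/0.3365147972238213 = 0.2422077436831628
cn(u+v) = (cn u·cn v − sn u·sn v·dn u·dn v)/D = -0.3264948711373049/0.3365147972238213 = -0.9702244116182149
dn(u+v) = (dn u·dn v − m·sn u·sn v·cn u·cn v)/D = 0.3288680668583125/0.3365147972238213 = 0.9772766890829385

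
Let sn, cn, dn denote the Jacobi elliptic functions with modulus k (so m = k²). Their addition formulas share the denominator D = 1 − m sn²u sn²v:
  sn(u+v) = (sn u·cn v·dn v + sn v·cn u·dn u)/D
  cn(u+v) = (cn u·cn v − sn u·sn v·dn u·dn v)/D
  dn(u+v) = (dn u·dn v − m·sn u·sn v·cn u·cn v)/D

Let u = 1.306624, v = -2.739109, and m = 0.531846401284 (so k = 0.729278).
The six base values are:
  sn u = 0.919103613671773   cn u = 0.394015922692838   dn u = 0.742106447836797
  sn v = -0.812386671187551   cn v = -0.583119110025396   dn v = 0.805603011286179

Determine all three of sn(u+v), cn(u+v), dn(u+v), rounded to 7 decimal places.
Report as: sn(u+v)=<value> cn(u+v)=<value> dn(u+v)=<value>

m = k² = 0.531846401284
D = 1 − m·sn²u·sn²v = 0.7034890400216938
sn(u+v) = (sn u·cn v·dn v + sn v·cn u·dn u)/D = -0.6693037112451066/0.7034890400216938 = -0.9514060250668112
cn(u+v) = (cn u·cn v − sn u·sn v·dn u·dn v)/D = 0.2166318802581266/0.7034890400216938 = 0.3079392398941229
dn(u+v) = (dn u·dn v − m·sn u·sn v·cn u·cn v)/D = 0.5066033448975459/0.7034890400216938 = 0.7201296908362972

sn(u+v)=-0.9514060 cn(u+v)=0.3079392 dn(u+v)=0.7201297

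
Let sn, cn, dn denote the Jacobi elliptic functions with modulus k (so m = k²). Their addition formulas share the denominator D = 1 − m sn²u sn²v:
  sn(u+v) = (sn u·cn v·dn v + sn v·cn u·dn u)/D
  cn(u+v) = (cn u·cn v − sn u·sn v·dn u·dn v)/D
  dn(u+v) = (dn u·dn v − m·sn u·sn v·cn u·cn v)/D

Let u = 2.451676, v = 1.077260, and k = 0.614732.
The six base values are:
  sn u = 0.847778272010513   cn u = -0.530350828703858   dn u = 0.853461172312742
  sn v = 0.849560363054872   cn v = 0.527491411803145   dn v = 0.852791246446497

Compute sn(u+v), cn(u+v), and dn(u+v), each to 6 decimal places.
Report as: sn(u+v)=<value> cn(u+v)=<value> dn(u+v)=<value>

sn(u+v)=-0.003949 cn(u+v)=-0.999992 dn(u+v)=0.999997

m = k² = 0.377895431824
D = 1 − m·sn²u·sn²v = 0.8039690299208087
sn(u+v) = (sn u·cn v·dn v + sn v·cn u·dn u)/D = -0.00317514191524039/0.8039690299208087 = -0.003949333614944275
cn(u+v) = (cn u·cn v − sn u·sn v·dn u·dn v)/D = -0.8039627600490114/0.8039690299208087 = -0.9999922013515895
dn(u+v) = (dn u·dn v − m·sn u·sn v·cn u·cn v)/D = 0.803966660570646/0.8039690299208087 = 0.9999970529335403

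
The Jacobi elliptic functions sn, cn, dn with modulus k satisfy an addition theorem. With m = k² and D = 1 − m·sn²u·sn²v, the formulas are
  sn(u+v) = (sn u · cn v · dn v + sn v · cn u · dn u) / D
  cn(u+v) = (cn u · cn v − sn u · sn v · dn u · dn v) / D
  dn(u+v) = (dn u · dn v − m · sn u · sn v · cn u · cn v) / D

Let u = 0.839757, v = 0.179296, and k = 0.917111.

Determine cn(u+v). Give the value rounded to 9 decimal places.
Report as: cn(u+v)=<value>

sn u = 0.6952137890424264, cn u = 0.7188030241486695, dn u = 0.7703773557700432
sn v = 0.1775479457832578, cn v = 0.9841121516108544, dn v = 0.9866539457882447
m = k² = 0.841092586321
D = 1 − m·sn²u·sn²v = 0.9871851990824456
cn(u+v) = (cn u·cn v − sn u·sn v·dn u·dn v)/D = 0.6135612856919447/0.9871851990824456 = 0.6215260178761074

cn(u+v)=0.621526018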